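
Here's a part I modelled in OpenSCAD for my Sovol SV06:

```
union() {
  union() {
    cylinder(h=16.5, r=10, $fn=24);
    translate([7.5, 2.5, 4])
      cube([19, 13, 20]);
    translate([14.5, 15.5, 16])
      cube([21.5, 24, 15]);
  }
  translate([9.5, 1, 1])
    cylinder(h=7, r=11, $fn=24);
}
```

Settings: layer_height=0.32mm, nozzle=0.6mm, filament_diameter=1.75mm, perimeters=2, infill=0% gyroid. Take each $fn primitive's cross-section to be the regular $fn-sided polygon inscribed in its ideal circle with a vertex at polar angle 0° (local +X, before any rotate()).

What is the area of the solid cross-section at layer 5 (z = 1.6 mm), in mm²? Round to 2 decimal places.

At z = 1.6 mm: the r=10 cylinder contributes a regular 24-gon of circumradius 10 (area = (24/2)·10.000²·sin(360°/24) = 310.58 mm²); the cube at (7.5, 2.5) does not reach this height (z outside [4, 24]); the cube at (14.5, 15.5) is not intersected at this z (z outside [16, 31]); Combining (union): only the r=10 cylinder is present, so the union is just that shape — area = 310.58 mm²; the r=11 cylinder at (9.5, 1) contributes a regular 24-gon of circumradius 11 (area = (24/2)·11.000²·sin(360°/24) = 375.81 mm²); Merging all regions: the regions partially overlap — summed areas 686.39 mm² minus the doubly-counted overlap 149.76 mm² gives 536.63 mm² — area = 536.63 mm². Overall, the cross-section is a single solid region. Net area = 536.63 mm².

536.63 mm²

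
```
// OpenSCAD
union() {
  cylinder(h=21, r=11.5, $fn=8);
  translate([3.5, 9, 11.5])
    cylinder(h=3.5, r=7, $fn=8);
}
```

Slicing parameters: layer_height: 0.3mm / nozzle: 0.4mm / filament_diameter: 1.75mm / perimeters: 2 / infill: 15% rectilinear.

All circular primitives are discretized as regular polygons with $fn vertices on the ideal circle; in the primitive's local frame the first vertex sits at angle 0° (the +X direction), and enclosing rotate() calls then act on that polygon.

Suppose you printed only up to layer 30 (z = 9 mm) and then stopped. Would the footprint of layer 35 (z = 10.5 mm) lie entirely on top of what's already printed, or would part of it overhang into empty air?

Compare the two slices. At z = 9: the r=11.5 cylinder gives a regular 8-gon of circumradius 11.5 (constant along its height) (area = (8/2)·11.500²·sin(360°/8) = 374.06 mm²); the cylinder at (3.5, 9) is absent (z outside [11.5, 15]); Merging all regions: only the r=11.5 cylinder is present, so the union is just that shape — area = 374.06 mm². At z = 10.5: the r=11.5 cylinder contributes a regular 8-gon of circumradius 11.5 (area = (8/2)·11.500²·sin(360°/8) = 374.06 mm²); the cylinder at (3.5, 9) is not intersected at this z (z outside [11.5, 15]); Merging all regions: only the r=11.5 cylinder is present, so the union is just that shape — area = 374.06 mm². Checking containment: the cross-section at z = 10.5 is a subset of the cross-section at z = 9.

entirely on top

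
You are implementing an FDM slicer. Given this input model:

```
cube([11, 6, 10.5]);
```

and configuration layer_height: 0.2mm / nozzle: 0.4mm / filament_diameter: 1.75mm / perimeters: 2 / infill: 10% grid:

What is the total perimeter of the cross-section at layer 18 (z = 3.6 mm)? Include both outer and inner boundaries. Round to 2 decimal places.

34.00 mm

At z = 3.6 mm: the cube is present — its section is the full 11×6 rectangle (perimeter 34.00 mm). Overall, the cross-section is a single solid region. Total boundary length (outer) = 34.00 mm.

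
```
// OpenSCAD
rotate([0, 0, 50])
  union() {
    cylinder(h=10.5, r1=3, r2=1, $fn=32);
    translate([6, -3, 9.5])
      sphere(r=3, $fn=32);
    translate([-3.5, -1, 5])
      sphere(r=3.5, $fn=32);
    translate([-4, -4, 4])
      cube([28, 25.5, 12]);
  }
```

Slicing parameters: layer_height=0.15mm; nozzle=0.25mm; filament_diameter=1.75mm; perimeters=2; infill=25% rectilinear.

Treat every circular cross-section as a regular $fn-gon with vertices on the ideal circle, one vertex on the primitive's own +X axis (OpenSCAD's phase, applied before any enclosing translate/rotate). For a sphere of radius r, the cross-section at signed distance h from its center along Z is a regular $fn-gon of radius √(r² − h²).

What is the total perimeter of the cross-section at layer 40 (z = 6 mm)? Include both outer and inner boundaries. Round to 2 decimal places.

At z = 6 mm: the cone contributes a regular 32-gon of circumradius 1.857 (interpolated between r1=3 and r2=1 at t=0.571) (perimeter = 2·32·1.857·sin(180°/32) = 11.65 mm); the sphere at (6, -3) does not reach this height (|z−center|=3.500 > r=3); the r=3.5 sphere at (-3.5, -1) contributes a regular 32-gon of circumradius √(3.5²−1²) = 3.354 (perimeter = 2·32·3.354·sin(180°/32) = 21.04 mm); the cube at (-4, -4) is present — its section is the full 28×25.5 rectangle (perimeter 107.00 mm); Merging all regions: the regions partially overlap (shared area 31.15 mm²), so the edge portions inside another operand are dropped and the merged outline is re-measured after clipping — boundary = 110.27 mm; (rotated 50° about Z; rotation is an isometry so areas/perimeters/island counts are preserved). Overall, the cross-section is a single solid region. Total boundary length (outer) = 110.27 mm.

110.27 mm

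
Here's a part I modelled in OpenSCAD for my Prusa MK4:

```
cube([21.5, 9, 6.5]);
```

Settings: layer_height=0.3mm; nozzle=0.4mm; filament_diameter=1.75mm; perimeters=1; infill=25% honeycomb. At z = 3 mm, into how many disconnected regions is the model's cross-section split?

1

At z = 3 mm: the 21.5×9 cube contributes its full rectangle. The result has 1 disconnected region.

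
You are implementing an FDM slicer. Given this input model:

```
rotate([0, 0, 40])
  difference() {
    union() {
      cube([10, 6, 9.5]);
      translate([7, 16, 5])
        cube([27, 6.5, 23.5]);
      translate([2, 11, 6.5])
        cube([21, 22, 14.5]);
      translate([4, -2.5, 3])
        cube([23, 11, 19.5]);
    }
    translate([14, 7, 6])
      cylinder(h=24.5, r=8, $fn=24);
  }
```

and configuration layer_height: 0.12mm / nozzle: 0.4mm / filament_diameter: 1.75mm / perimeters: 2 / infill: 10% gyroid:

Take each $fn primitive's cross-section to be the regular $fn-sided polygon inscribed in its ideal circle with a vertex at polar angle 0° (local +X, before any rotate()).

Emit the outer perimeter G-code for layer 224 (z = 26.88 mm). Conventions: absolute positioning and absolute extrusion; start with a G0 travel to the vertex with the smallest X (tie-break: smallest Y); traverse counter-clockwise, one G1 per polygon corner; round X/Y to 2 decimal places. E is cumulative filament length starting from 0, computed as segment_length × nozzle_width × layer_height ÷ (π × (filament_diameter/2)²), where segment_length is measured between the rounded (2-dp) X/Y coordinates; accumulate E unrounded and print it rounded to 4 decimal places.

At z = 26.88 mm: the cube does not reach this height (z outside [0, 9.5]); the cube at (7, 16) (footprint 27×6.5) is included at this height; the cube at (2, 11) is not intersected at this z (z outside [6.5, 21]); the cube at (4, -2.5) is not intersected at this z (z outside [3, 22.5]); Merging all regions: only the 27×6.5 cube at (7, 16) is present, so the union is just that shape — 1 connected region; the r=8 cylinder at (14, 7) gives a regular 24-gon of circumradius 8 (constant along its height); After the difference (first − rest): starting from that combined region, the r=8 cylinder at (14, 7) misses the remaining region (no effect) — 1 connected region; (rotated 40° about Z; rotation is an isometry so areas/perimeters/island counts are preserved). The outline is a single polygon with 4 vertices. Extrusion per mm of travel: 0.4 × 0.12 / (π × 0.875²) = 0.019956. Accumulating E over each segment gives final E = 1.3369.

G0 X-9.10 Y21.74 Z26.88
G1 X-4.92 Y16.76 E0.1297
G1 X15.76 Y34.11 E0.6684
G1 X11.58 Y39.09 E0.7982
G1 X-9.10 Y21.74 E1.3369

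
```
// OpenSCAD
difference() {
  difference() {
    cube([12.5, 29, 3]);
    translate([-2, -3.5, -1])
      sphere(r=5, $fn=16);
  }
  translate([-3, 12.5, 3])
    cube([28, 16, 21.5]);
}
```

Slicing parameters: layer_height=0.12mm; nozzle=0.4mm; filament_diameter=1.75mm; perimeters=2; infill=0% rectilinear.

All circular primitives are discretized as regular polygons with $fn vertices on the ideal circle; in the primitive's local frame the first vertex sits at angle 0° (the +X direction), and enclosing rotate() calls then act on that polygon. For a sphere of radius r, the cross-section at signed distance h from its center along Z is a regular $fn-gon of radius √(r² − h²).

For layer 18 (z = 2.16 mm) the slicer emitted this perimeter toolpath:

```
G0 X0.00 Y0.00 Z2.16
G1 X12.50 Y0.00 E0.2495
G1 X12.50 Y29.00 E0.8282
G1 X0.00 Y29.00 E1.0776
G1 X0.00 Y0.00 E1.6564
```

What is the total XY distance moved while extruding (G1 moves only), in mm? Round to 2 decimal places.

83.00 mm

Sum the Euclidean lengths of each G1 segment: total = 83.00 mm.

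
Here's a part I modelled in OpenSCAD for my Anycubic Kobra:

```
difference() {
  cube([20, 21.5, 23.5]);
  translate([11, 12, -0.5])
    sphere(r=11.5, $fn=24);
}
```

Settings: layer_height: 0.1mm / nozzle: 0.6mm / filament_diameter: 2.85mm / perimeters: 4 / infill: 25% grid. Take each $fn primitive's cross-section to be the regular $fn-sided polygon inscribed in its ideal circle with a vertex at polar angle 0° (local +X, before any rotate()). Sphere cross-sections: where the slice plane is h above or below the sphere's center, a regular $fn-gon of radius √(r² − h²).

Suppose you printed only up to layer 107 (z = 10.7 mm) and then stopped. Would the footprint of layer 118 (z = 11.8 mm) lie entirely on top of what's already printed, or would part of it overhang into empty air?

part overhangs

Compare the two slices. At z = 10.7: the 20×21.5 cube contributes its full rectangle (area 430.00 mm²); the sphere at (11, 12): section is a regular 24-gon, circumradius = √(r²−h²) = √(11.5²−11.2²) = 2.610 (area = (24/2)·2.610²·sin(360°/24) = 21.15 mm²); After the difference (first − rest): starting from the 20×21.5 cube (430.00 mm²), the r=11.5 sphere at (11, 12) lies wholly inside it (removes its full 21.15 mm² and its 16.35 mm outline becomes a hole wall) — area = 408.85 mm². At z = 11.8: the 20×21.5 cube contributes its full rectangle (area 430.00 mm²); the sphere at (11, 12) does not reach this height (|z−center|=12.300 > r=11.5); Taking the first minus the rest: none of the subtracted shapes is present at this height, so the 20×21.5 cube is unchanged — area = 430.00 mm². Checking containment: at z = 11.8 the cross-section extends beyond the z = 10.7 cross-section by about 21.15 mm².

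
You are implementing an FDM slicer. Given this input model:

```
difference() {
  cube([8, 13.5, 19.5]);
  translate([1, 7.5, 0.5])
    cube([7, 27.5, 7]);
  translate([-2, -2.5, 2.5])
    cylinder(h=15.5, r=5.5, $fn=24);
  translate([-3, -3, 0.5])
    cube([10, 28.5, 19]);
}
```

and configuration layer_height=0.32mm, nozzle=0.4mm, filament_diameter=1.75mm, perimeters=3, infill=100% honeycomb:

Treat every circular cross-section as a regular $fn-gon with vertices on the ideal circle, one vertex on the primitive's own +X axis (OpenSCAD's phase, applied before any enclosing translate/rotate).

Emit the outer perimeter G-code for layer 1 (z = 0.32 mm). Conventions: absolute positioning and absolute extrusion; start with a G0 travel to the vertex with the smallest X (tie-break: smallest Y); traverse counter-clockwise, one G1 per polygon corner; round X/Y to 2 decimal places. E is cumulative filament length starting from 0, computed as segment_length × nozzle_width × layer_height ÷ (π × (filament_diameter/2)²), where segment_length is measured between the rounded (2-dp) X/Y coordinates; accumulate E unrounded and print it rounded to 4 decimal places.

G0 X0.00 Y0.00 Z0.32
G1 X8.00 Y0.00 E0.4257
G1 X8.00 Y13.50 E1.1441
G1 X0.00 Y13.50 E1.5699
G1 X0.00 Y0.00 E2.2883

At z = 0.32 mm: the cube is present — its section is the full 8×13.5 rectangle; the cube at (1, 7.5) is absent (z outside [0.5, 7.5]); the cylinder at (-2, -2.5) is absent (z outside [2.5, 18]); the cube at (-3, -3) is absent (z outside [0.5, 19.5]); Taking the first minus the rest: none of the subtracted shapes is present at this height, so the 8×13.5 cube is unchanged — 1 connected region. The outline is a single polygon with 4 vertices. Extrusion per mm of travel: 0.4 × 0.32 / (π × 0.875²) = 0.053216. Accumulating E over each segment gives final E = 2.2883.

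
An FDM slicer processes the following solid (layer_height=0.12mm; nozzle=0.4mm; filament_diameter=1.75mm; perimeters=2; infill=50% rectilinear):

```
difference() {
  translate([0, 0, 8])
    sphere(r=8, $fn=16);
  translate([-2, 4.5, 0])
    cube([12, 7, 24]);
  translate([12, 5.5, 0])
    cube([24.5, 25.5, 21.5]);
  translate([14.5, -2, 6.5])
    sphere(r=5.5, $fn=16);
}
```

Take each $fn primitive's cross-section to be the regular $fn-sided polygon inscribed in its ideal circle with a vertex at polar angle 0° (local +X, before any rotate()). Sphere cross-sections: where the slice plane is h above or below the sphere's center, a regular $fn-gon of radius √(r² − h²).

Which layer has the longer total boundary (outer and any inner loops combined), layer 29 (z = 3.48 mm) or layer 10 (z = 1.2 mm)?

Layer 29 (z = 3.48): the sphere: section is a regular 16-gon, circumradius = √(r²−h²) = √(8²−4.52²) = 6.601 (perimeter = 2·16·6.601·sin(180°/16) = 41.21 mm); the 12×7 cube at (-2, 4.5) contributes its full rectangle (perimeter 38.00 mm); the cube at (12, 5.5) is present — its section is the full 24.5×25.5 rectangle (perimeter 100.00 mm); the r=5.5 sphere at (14.5, -2) contributes a regular 16-gon of circumradius √(5.5²−3.02²) = 4.597 (perimeter = 2·16·4.597·sin(180°/16) = 28.70 mm); Subtracting the remaining from the first: starting from the r=8 sphere, the 12×7 cube at (-2, 4.5) partially overlaps it — only the 10.38 mm² overlap (of its 84.00 mm²) is removed, clipping the outline; the 24.5×25.5 cube at (12, 5.5) misses the remaining region (no effect); the r=5.5 sphere at (14.5, -2) misses the remaining region (no effect) — boundary = 42.30 mm. So its perimeter = 42.30 mm. Layer 10 (z = 1.2): the sphere: section is a regular 16-gon, circumradius = √(r²−h²) = √(8²−6.8²) = 4.214 (perimeter = 2·16·4.214·sin(180°/16) = 26.31 mm); the cube at (-2, 4.5) is present — its section is the full 12×7 rectangle (perimeter 38.00 mm); the 24.5×25.5 cube at (12, 5.5) contributes its full rectangle (perimeter 100.00 mm); the r=5.5 sphere at (14.5, -2) slices to a regular 16-gon of circumradius 1.470 (√(r²−h²) with h=5.3 from center) (perimeter = 2·16·1.470·sin(180°/16) = 9.18 mm); Subtracting the remaining from the first: starting from the r=8 sphere, the 12×7 cube at (-2, 4.5) misses the remaining region (no effect); the 24.5×25.5 cube at (12, 5.5) misses the remaining region (no effect); the r=5.5 sphere at (14.5, -2) misses the remaining region (no effect) — boundary = 26.31 mm. So its perimeter = 26.31 mm. Layer 29 is larger (42.30 vs 26.31 mm).

layer 29 (z = 3.48 mm)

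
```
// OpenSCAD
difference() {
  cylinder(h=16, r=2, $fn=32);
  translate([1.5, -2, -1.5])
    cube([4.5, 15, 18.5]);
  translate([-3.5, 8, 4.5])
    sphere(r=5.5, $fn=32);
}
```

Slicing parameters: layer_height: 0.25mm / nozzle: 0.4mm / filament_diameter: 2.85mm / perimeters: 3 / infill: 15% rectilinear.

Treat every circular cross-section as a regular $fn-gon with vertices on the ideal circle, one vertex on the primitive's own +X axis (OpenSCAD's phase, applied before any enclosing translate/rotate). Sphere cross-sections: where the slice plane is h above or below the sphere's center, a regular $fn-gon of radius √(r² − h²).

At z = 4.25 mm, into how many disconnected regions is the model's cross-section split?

1

At z = 4.25 mm: the r=2 cylinder gives a regular 32-gon of circumradius 2 (constant along its height); the cube at (1.5, -2) is present — its section is the full 4.5×15 rectangle; the sphere at (-3.5, 8): section is a regular 32-gon, circumradius = √(r²−h²) = √(5.5²−0.25²) = 5.494; After the difference (first − rest): starting from the r=2 cylinder, the 4.5×15 cube at (1.5, -2) partially overlaps it — only the 0.89 mm² overlap (of its 67.50 mm²) is removed, clipping the outline; the r=5.5 sphere at (-3.5, 8) misses the remaining region (no effect) — 1 connected region. The result has 1 disconnected region.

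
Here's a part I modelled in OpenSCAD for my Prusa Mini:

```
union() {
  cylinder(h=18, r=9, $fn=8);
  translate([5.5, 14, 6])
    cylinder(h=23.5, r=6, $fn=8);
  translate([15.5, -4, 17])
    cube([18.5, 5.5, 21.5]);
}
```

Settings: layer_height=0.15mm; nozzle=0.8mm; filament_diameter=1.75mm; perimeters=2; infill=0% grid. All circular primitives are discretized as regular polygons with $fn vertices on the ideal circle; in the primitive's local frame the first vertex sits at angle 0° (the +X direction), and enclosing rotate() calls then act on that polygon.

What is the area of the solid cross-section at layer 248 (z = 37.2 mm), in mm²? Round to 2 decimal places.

101.75 mm²

At z = 37.2 mm: the cylinder is not intersected at this z (z outside [0, 18]); the cylinder at (5.5, 14) does not reach this height (z outside [6, 29.5]); the cube at (15.5, -4) is present — its section is the full 18.5×5.5 rectangle (area 101.75 mm²); Taking the union: only the 18.5×5.5 cube at (15.5, -4) is present, so the union is just that shape — area = 101.75 mm². Overall, the cross-section is a single solid region. Net area = 101.75 mm².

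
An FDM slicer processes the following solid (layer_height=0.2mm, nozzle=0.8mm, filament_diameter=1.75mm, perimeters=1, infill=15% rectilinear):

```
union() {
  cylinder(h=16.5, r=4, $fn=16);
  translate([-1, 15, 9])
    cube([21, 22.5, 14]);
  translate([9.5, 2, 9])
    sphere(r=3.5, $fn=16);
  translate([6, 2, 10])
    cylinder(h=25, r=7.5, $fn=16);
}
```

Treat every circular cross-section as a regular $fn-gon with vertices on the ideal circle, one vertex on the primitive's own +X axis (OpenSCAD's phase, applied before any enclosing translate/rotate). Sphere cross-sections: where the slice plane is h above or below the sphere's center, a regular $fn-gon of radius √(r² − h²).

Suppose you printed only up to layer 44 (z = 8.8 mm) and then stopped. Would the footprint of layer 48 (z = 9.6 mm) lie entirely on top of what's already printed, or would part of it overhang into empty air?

part overhangs

Compare the two slices. At z = 8.8: the cylinder: section is a regular 16-gon, circumradius r=4 (area = (16/2)·4.000²·sin(360°/16) = 48.98 mm²); the cube at (-1, 15) does not reach this height (z outside [9, 23]); the r=3.5 sphere at (9.5, 2) slices to a regular 16-gon of circumradius 3.494 (√(r²−h²) with h=0.2 from center) (area = (16/2)·3.494²·sin(360°/16) = 37.38 mm²); the cylinder at (6, 2) is absent (z outside [10, 35]); Combining (union): the 2 present regions are separate (no shared area or edge), so areas and boundary lengths simply add and each stays a separate island — area = 86.36 mm². At z = 9.6: the cylinder: section is a regular 16-gon, circumradius r=4 (area = (16/2)·4.000²·sin(360°/16) = 48.98 mm²); the cube at (-1, 15) (footprint 21×22.5) is included at this height (area 472.50 mm²); the r=3.5 sphere at (9.5, 2) slices to a regular 16-gon of circumradius 3.448 (√(r²−h²) with h=0.6 from center) (area = (16/2)·3.448²·sin(360°/16) = 36.40 mm²); the cylinder at (6, 2) is not intersected at this z (z outside [10, 35]); Taking the union: the 3 present regions are separate (no shared area or edge), so areas and boundary lengths simply add and each stays a separate island — area = 557.88 mm². Checking containment: at z = 9.6 the cross-section extends beyond the z = 8.8 cross-section by about 472.50 mm².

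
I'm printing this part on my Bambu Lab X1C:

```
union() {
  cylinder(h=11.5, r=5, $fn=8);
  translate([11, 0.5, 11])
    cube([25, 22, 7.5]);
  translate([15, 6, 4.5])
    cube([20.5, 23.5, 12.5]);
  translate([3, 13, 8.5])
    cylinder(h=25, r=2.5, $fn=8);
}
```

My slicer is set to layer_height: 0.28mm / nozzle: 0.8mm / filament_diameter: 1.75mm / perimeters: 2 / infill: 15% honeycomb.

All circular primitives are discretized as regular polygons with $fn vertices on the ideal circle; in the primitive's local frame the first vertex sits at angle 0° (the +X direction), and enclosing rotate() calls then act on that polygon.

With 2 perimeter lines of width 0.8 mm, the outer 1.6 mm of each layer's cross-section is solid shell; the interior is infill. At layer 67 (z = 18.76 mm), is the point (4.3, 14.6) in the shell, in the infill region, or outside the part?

At z = 18.76 mm: the cylinder is not intersected at this z (z outside [0, 11.5]); the cube at (11, 0.5) is absent (z outside [11, 18.5]); the cube at (15, 6) is not intersected at this z (z outside [4.5, 17]); the cylinder at (3, 13): section is a regular 8-gon, circumradius r=2.5; Taking the union: only the r=2.5 cylinder at (3, 13) is present, so the union is just that shape — 1 connected region. Overall, the cross-section is a single solid region. The nearest boundary edge runs (4.77, 14.77)→(3.00, 15.50); distance from the point to it = 0.33 mm. The point is inside the cross-section, 0.33 mm from the nearest boundary — within the 1.6 mm shell band (2 × 0.8).

shell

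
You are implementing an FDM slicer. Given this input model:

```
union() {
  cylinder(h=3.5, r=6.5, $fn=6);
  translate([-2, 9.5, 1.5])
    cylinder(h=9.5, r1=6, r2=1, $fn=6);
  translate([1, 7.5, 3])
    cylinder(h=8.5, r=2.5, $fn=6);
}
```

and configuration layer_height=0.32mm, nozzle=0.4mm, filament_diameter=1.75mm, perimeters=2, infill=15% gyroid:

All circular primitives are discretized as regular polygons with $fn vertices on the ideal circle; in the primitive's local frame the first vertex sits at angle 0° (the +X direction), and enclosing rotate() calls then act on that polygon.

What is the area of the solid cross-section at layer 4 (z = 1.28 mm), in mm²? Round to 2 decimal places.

109.77 mm²

At z = 1.28 mm: the r=6.5 cylinder contributes a regular 6-gon of circumradius 6.5 (area = (6/2)·6.500²·sin(360°/6) = 109.77 mm²); the cone at (-2, 9.5) is absent (z outside [1.5, 11]); the cylinder at (1, 7.5) does not reach this height (z outside [3, 11.5]); Taking the union: only the r=6.5 cylinder is present, so the union is just that shape — area = 109.77 mm². Overall, the cross-section is a single solid region. Net area = 109.77 mm².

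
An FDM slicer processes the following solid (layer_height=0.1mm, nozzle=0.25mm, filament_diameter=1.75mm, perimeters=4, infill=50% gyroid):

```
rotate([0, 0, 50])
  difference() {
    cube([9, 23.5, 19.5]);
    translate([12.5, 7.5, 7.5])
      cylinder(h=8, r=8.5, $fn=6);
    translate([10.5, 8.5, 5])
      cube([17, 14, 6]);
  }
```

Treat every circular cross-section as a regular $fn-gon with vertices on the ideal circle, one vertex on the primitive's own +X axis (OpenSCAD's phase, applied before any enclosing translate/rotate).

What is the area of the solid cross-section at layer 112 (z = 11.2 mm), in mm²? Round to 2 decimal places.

169.17 mm²

At z = 11.2 mm: the cube (footprint 9×23.5) is included at this height (area 211.50 mm²); the cylinder at (12.5, 7.5): section is a regular 6-gon, circumradius r=8.5 (area = (6/2)·8.500²·sin(360°/6) = 187.71 mm²); the cube at (10.5, 8.5) does not reach this height (z outside [5, 11]); After the difference (first − rest): starting from the 9×23.5 cube (211.50 mm²), the r=8.5 cylinder at (12.5, 7.5) partially overlaps it — only the 42.33 mm² overlap (of its 187.71 mm²) is removed, clipping the outline — area = 169.17 mm²; (rotated 50° about Z; rotation is an isometry so areas/perimeters/island counts are preserved). Overall, the cross-section is a single solid region. Net area = 169.17 mm².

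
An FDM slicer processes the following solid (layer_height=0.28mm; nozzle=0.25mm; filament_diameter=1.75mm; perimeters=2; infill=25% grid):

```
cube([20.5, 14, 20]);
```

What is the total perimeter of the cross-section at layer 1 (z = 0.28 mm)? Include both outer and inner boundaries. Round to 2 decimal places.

69.00 mm

At z = 0.28 mm: the cube is present — its section is the full 20.5×14 rectangle (perimeter 69.00 mm). Overall, the cross-section is a single solid region. Total boundary length (outer) = 69.00 mm.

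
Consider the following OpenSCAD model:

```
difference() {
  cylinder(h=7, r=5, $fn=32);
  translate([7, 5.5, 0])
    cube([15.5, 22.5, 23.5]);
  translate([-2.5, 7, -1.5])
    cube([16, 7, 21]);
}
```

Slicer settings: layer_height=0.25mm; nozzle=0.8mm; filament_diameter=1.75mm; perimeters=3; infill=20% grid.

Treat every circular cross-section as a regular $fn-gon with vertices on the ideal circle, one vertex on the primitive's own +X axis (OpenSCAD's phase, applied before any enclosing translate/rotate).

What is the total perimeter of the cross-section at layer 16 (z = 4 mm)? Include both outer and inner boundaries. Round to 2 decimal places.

31.37 mm

At z = 4 mm: the r=5 cylinder contributes a regular 32-gon of circumradius 5 (perimeter = 2·32·5.000·sin(180°/32) = 31.37 mm); the cube at (7, 5.5) (footprint 15.5×22.5) is included at this height (perimeter 76.00 mm); the cube at (-2.5, 7) is present — its section is the full 16×7 rectangle (perimeter 46.00 mm); Taking the first minus the rest: starting from the r=5 cylinder, the 15.5×22.5 cube at (7, 5.5) misses the remaining region (no effect); the 16×7 cube at (-2.5, 7) misses the remaining region (no effect) — boundary = 31.37 mm. Overall, the cross-section is a single solid region. Total boundary length (outer) = 31.37 mm.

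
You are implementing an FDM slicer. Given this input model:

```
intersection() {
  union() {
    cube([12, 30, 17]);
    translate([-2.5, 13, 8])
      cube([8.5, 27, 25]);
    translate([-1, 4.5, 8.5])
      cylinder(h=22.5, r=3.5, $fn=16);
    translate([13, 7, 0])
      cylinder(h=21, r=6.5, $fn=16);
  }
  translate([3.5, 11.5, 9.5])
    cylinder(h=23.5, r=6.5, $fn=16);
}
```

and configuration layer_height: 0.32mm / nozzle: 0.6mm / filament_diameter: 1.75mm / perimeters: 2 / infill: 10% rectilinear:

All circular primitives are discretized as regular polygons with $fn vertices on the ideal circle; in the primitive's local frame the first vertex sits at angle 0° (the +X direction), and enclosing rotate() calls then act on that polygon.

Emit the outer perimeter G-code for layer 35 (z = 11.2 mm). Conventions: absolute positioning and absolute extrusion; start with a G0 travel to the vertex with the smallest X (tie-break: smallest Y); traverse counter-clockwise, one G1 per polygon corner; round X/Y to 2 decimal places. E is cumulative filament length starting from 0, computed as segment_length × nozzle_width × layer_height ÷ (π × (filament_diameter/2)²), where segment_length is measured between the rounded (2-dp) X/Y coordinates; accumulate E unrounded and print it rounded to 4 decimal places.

At z = 11.2 mm: the 12×30 cube contributes its full rectangle; the cube at (-2.5, 13) is present — its section is the full 8.5×27 rectangle; the r=3.5 cylinder at (-1, 4.5) contributes a regular 16-gon of circumradius 3.5; the cylinder at (13, 7): section is a regular 16-gon, circumradius r=6.5; Taking the union: the regions partially overlap (shared area 165.82 mm²), so overlapping operands fuse into one piece — 1 connected region; the r=6.5 cylinder at (3.5, 11.5) contributes a regular 16-gon of circumradius 6.5; Keeping only the common overlap: the r=6.5 cylinder at (3.5, 11.5) partially overlaps that combined region; clipping to the common part keeps 115.77 mm² — 1 connected region. The outline is a single polygon with 19 vertices. Extrusion per mm of travel: 0.6 × 0.32 / (π × 0.875²) = 0.079824. Accumulating E over each segment gives final E = 3.5587.

G0 X-2.50 Y13.00 Z11.20
G1 X0.00 Y13.00 E0.1996
G1 X0.00 Y7.80 E0.6146
G1 X-1.00 Y8.00 E0.6961
G1 X-1.73 Y7.85 E0.7555
G1 X-1.10 Y6.90 E0.8465
G1 X1.01 Y5.49 E1.0491
G1 X3.50 Y5.00 E1.2517
G1 X5.99 Y5.49 E1.4543
G1 X8.10 Y6.90 E1.6568
G1 X9.51 Y9.01 E1.8594
G1 X10.00 Y11.50 E2.0620
G1 X9.51 Y13.99 E2.2646
G1 X8.10 Y16.10 E2.4671
G1 X5.99 Y17.51 E2.6697
G1 X3.50 Y18.00 E2.8723
G1 X1.01 Y17.51 E3.0749
G1 X-1.10 Y16.10 E3.2774
G1 X-2.50 Y14.00 E3.4789
G1 X-2.50 Y13.00 E3.5587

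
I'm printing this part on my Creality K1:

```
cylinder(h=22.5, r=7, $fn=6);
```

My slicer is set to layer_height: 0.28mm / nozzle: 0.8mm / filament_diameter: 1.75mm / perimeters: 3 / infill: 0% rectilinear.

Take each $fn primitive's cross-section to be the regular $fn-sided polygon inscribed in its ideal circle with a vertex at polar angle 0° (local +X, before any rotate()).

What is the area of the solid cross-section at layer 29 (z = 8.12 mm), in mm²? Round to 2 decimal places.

At z = 8.12 mm: the r=7 cylinder contributes a regular 6-gon of circumradius 7 (area = (6/2)·7.000²·sin(360°/6) = 127.31 mm²). Overall, the cross-section is a single solid region. Net area = 127.31 mm².

127.31 mm²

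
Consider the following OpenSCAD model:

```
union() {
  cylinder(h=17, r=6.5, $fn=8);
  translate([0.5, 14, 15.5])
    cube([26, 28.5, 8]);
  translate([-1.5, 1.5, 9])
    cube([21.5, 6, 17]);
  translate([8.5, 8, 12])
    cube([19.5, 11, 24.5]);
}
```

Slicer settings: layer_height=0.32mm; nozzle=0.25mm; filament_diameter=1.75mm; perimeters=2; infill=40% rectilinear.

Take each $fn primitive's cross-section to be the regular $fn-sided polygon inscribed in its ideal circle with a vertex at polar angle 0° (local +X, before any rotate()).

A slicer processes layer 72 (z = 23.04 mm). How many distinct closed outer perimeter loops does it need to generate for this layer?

2

At z = 23.04 mm: the cylinder is absent (z outside [0, 17]); the 26×28.5 cube at (0.5, 14) contributes its full rectangle; the cube at (-1.5, 1.5) (footprint 21.5×6) is included at this height; the cube at (8.5, 8) (footprint 19.5×11) is included at this height; Combining (union): the regions partially overlap (shared area 90.00 mm²), so overlapping operands fuse into one piece — 2 connected regions. The result has 2 disconnected regions.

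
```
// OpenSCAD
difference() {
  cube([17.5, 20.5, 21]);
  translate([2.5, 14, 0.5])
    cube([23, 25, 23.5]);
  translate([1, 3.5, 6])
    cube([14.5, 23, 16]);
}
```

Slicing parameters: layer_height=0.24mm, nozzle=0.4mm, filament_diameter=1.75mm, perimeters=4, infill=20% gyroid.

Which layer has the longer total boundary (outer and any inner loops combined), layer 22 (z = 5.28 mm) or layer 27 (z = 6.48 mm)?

Layer 22 (z = 5.28): the cube is present — its section is the full 17.5×20.5 rectangle (perimeter 76.00 mm); the cube at (2.5, 14) (footprint 23×25) is included at this height (perimeter 96.00 mm); the cube at (1, 3.5) is not intersected at this z (z outside [6, 22]); After the difference (first − rest): starting from the 17.5×20.5 cube, the 23×25 cube at (2.5, 14) partially overlaps it — only the 97.50 mm² overlap (of its 575.00 mm²) is removed, clipping the outline — boundary = 76.00 mm. So its perimeter = 76.00 mm. Layer 27 (z = 6.48): the 17.5×20.5 cube contributes its full rectangle (perimeter 76.00 mm); the cube at (2.5, 14) is present — its section is the full 23×25 rectangle (perimeter 96.00 mm); the cube at (1, 3.5) is present — its section is the full 14.5×23 rectangle (perimeter 75.00 mm); After the difference (first − rest): starting from the 17.5×20.5 cube, the 23×25 cube at (2.5, 14) partially overlaps it — only the 97.50 mm² overlap (of its 575.00 mm²) is removed, clipping the outline; the 14.5×23 cube at (1, 3.5) partially overlaps it — only the 162.00 mm² overlap (of its 333.50 mm²) is removed, clipping the outline — boundary = 97.00 mm. So its perimeter = 97.00 mm. Layer 27 is larger (97.00 vs 76.00 mm).

layer 27 (z = 6.48 mm)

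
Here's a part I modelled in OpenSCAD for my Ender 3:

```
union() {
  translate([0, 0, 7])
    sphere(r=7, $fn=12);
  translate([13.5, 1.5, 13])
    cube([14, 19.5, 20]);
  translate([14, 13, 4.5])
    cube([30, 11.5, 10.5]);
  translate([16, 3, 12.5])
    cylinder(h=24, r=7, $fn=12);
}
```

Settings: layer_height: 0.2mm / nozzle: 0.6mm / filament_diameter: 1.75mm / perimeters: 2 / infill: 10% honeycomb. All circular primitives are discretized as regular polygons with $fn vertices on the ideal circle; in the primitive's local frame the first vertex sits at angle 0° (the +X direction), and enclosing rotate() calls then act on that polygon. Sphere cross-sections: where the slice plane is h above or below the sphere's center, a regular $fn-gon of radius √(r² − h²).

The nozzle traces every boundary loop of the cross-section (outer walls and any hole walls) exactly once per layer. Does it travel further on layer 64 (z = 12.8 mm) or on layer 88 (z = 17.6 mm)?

layer 64 (z = 12.8 mm)

Layer 64 (z = 12.8): the r=7 sphere slices to a regular 12-gon of circumradius 3.919 (√(r²−h²) with h=5.8 from center) (perimeter = 2·12·3.919·sin(180°/12) = 24.34 mm); the cube at (13.5, 1.5) does not reach this height (z outside [13, 33]); the 30×11.5 cube at (14, 13) contributes its full rectangle (perimeter 83.00 mm); the r=7 cylinder at (16, 3) contributes a regular 12-gon of circumradius 7 (perimeter = 2·12·7.000·sin(180°/12) = 43.48 mm); Taking the union: the 3 present regions are separate (no shared area or edge), so areas and boundary lengths simply add and each stays a separate island — boundary = 150.83 mm. So its perimeter = 150.83 mm. Layer 88 (z = 17.6): the sphere is not intersected at this z (|z−center|=10.600 > r=7); the cube at (13.5, 1.5) (footprint 14×19.5) is included at this height (perimeter 67.00 mm); the cube at (14, 13) is absent (z outside [4.5, 15]); the r=7 cylinder at (16, 3) contributes a regular 12-gon of circumradius 7 (perimeter = 2·12·7.000·sin(180°/12) = 43.48 mm); Merging all regions: the regions partially overlap (shared area 67.36 mm²), so the edge portions inside another operand are dropped and the merged outline is re-measured after clipping — boundary = 78.54 mm. So its perimeter = 78.54 mm. Layer 64 is larger (150.83 vs 78.54 mm).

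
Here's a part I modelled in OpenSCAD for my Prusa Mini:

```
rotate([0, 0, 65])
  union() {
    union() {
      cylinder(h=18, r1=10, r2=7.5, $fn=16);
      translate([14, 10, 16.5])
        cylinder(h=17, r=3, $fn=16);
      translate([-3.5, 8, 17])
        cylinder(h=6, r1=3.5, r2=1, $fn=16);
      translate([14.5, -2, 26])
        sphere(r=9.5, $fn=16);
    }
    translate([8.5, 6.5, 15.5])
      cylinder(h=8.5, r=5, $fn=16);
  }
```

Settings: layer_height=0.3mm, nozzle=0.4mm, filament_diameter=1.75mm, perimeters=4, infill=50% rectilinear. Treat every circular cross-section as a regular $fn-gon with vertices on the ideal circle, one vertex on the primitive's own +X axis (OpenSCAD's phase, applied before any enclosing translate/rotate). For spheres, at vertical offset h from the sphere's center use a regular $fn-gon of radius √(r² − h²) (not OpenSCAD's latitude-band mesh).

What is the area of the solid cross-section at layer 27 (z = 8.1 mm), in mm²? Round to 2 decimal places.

At z = 8.1 mm: the cone (r1=10→r2=7.5) has section circumradius 8.875 here — a regular 16-gon (area = (16/2)·8.875²·sin(360°/16) = 241.14 mm²); the cylinder at (14, 10) is not intersected at this z (z outside [16.5, 33.5]); the cone at (-3.5, 8) does not reach this height (z outside [17, 23]); the sphere at (14.5, -2) is absent (|z−center|=17.900 > r=9.5); Merging all regions: only the cone is present, so the union is just that shape — area = 241.14 mm²; the cylinder at (8.5, 6.5) is not intersected at this z (z outside [15.5, 24]); Merging all regions: only that combined region is present, so the union is just that shape — area = 241.14 mm²; (rotated 65° about Z; rotation is an isometry so areas/perimeters/island counts are preserved). Overall, the cross-section is a single solid region. Net area = 241.14 mm².

241.14 mm²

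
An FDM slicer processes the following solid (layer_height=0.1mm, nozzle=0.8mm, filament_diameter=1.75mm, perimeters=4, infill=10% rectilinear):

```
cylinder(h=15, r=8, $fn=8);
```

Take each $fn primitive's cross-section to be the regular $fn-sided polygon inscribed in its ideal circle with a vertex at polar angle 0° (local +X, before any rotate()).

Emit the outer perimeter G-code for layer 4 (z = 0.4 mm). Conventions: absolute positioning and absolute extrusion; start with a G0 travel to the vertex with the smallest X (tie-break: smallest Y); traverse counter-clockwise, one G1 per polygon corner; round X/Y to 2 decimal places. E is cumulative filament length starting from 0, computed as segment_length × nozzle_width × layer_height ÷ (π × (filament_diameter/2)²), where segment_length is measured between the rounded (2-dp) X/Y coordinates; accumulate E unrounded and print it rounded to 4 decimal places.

G0 X-8.00 Y0.00 Z0.40
G1 X-5.66 Y-5.66 E0.2037
G1 X0.00 Y-8.00 E0.4074
G1 X5.66 Y-5.66 E0.6111
G1 X8.00 Y0.00 E0.8148
G1 X5.66 Y5.66 E1.0185
G1 X0.00 Y8.00 E1.2222
G1 X-5.66 Y5.66 E1.4259
G1 X-8.00 Y0.00 E1.6297

At z = 0.4 mm: the r=8 cylinder contributes a regular 8-gon of circumradius 8. The outline is a single polygon with 8 vertices. Extrusion per mm of travel: 0.8 × 0.1 / (π × 0.875²) = 0.033260. Accumulating E over each segment gives final E = 1.6297.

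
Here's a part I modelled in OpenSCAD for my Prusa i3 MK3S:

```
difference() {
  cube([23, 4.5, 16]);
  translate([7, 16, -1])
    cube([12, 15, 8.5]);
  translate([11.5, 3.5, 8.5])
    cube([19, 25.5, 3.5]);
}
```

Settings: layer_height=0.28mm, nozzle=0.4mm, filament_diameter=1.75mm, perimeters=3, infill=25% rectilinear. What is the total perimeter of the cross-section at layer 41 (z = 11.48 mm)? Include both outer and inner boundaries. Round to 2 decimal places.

55.00 mm

At z = 11.48 mm: the cube (footprint 23×4.5) is included at this height (perimeter 55.00 mm); the cube at (7, 16) is absent (z outside [-1, 7.5]); the cube at (11.5, 3.5) is present — its section is the full 19×25.5 rectangle (perimeter 89.00 mm); After the difference (first − rest): starting from the 23×4.5 cube, the 19×25.5 cube at (11.5, 3.5) partially overlaps it — only the 11.50 mm² overlap (of its 484.50 mm²) is removed, clipping the outline — boundary = 55.00 mm. Overall, the cross-section is a single solid region. Total boundary length (outer) = 55.00 mm.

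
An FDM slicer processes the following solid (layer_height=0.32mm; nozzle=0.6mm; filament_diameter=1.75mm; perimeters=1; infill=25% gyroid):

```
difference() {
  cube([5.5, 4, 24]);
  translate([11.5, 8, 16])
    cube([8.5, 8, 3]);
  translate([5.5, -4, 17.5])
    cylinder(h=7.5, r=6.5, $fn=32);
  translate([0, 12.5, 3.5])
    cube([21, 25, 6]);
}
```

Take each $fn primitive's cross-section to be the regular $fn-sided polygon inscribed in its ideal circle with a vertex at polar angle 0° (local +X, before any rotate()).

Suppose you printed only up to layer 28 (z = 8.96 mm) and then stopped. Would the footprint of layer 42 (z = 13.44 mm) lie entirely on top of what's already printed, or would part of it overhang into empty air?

Compare the two slices. At z = 8.96: the cube (footprint 5.5×4) is included at this height (area 22.00 mm²); the cube at (11.5, 8) does not reach this height (z outside [16, 19]); the cylinder at (5.5, -4) is absent (z outside [17.5, 25]); the cube at (0, 12.5) is present — its section is the full 21×25 rectangle (area 525.00 mm²); After the difference (first − rest): starting from the 5.5×4 cube (22.00 mm²), the 21×25 cube at (0, 12.5) misses the remaining region (no effect) — area = 22.00 mm². At z = 13.44: the cube (footprint 5.5×4) is included at this height (area 22.00 mm²); the cube at (11.5, 8) is not intersected at this z (z outside [16, 19]); the cylinder at (5.5, -4) is not intersected at this z (z outside [17.5, 25]); the cube at (0, 12.5) is absent (z outside [3.5, 9.5]); Taking the first minus the rest: none of the subtracted shapes is present at this height, so the 5.5×4 cube is unchanged — area = 22.00 mm². Checking containment: the cross-section at z = 13.44 is a subset of the cross-section at z = 8.96.

entirely on top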